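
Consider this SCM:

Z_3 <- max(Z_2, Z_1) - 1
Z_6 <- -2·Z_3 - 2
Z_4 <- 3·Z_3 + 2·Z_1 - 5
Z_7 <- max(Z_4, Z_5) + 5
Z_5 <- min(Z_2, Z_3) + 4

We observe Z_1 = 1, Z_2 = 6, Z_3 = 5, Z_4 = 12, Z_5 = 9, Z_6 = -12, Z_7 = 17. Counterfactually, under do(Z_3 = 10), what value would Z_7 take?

32

The intervention breaks the incoming arrows to Z_3: Z_3 <- max(Z_2, Z_1) - 1 no longer applies, and Z_3 = 10.
Z_4 = 3·Z_3 + 2·Z_1 - 5  [with Z_3=10, Z_1=1]  = 27
Z_5 = min(Z_2, Z_3) + 4  [with Z_2=6, Z_3=10]  = 10
Z_7 = max(Z_4, Z_5) + 5  [with Z_4=27, Z_5=10]  = 32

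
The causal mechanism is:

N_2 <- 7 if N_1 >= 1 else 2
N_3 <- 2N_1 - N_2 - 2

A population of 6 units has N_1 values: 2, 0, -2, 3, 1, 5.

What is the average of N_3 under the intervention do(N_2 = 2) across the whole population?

-1

do(N_2=2) breaks N_2's dependence on N_1. With N_2=2 fixed, N_3 across the units is 0, -4, -8, 2, -2, 6, mean -1.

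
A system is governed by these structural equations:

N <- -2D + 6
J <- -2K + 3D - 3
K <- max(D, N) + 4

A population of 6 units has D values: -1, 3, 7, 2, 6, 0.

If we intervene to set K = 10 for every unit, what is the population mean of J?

-14.5

The intervention sets K=10 in all 6 units regardless of D. Recomputing J per unit gives -26, -14, -2, -17, -5, -23; average -14.5.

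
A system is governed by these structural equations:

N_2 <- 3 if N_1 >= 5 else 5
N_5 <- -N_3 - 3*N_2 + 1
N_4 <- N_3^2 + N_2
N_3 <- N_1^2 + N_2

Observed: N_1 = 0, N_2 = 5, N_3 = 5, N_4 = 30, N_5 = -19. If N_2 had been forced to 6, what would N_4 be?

Under do(N_2=6), the mechanism N_2 <- 3 if N_1 >= 5 else 5 is discarded; N_2 is fixed at 6.
N_3 = N_1^2 + N_2  [with N_1=0, N_2=6]  = 6
N_4 = N_3^2 + N_2  [with N_3=6, N_2=6]  = 42

42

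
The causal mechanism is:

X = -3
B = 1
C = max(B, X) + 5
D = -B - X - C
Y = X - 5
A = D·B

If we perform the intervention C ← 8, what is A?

-6

The intervention breaks the incoming arrows to C: C = max(B, X) + 5 no longer applies, and C = 8.
D = -B - X - C  [with B=1, X=-3, C=8]  = -6
A = D·B  [with D=-6, B=1]  = -6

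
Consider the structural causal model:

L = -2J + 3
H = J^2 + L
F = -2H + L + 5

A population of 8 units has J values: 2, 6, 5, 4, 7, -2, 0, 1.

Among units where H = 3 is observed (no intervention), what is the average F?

Conditioning on H=3 selects the 2 unit(s) with J ∈ {2, 0}. Their F values: -2, 2. Mean = 0.

0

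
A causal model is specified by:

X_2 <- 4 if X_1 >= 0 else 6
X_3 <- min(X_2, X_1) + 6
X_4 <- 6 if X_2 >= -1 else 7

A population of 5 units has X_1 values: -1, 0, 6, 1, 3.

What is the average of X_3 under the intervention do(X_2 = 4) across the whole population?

7.4

The intervention sets X_2=4 in all 5 units regardless of X_1. Recomputing X_3 per unit gives 5, 6, 10, 7, 9; average 7.4.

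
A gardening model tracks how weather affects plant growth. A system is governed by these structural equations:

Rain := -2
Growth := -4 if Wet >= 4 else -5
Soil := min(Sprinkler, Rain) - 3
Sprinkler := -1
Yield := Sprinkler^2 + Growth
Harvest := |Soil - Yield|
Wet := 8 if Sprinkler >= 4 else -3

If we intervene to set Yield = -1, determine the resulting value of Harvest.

4

Intervening sets Yield = -1 and removes its equation (Yield := Sprinkler^2 + Growth).
Soil = min(Sprinkler, Rain) - 3  [with Sprinkler=-1, Rain=-2]  = -5
Harvest = |Soil - Yield|  [with Soil=-5, Yield=-1]  = 4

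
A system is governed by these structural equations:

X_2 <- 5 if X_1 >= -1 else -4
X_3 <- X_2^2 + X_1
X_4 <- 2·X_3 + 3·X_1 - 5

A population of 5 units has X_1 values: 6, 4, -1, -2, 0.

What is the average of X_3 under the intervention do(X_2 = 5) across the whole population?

Under do(X_2=5), X_2's equation is replaced by X_2=5 for every unit. Per-unit X_3: 31, 29, 24, 23, 25. Mean = 26.4.

26.4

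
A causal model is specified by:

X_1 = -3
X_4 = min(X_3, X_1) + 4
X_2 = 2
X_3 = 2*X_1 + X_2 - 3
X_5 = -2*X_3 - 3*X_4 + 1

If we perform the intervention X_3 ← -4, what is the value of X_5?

do(X_3=-4) replaces the equation X_3 = 2*X_1 + X_2 - 3 with the constant X_3 = -4.
X_4 = min(X_3, X_1) + 4  [with X_3=-4, X_1=-3]  = 0
X_5 = -2*X_3 - 3*X_4 + 1  [with X_3=-4, X_4=0]  = 9

9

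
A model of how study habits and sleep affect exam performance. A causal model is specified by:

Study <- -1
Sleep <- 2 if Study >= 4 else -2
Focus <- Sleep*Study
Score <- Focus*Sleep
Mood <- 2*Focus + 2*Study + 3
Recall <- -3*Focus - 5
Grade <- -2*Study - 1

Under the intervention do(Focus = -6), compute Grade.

The intervention breaks the incoming arrows to Focus: Focus <- Sleep*Study no longer applies, and Focus = -6.
Grade is not downstream of the intervention, so its value is determined by the original equations.
Grade = -2*Study - 1  [with Study=-1]  = 1

1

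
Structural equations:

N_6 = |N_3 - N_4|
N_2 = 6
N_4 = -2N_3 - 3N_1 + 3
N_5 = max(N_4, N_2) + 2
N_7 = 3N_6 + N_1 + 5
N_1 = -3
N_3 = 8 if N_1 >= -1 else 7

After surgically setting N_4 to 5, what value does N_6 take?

Under do(N_4=5), the mechanism N_4 = -2N_3 - 3N_1 + 3 is discarded; N_4 is fixed at 5.
N_3 = 8 if N_1 >= -1 else 7  [with N_1=-3]  = 7
N_6 = |N_3 - N_4|  [with N_3=7, N_4=5]  = 2

2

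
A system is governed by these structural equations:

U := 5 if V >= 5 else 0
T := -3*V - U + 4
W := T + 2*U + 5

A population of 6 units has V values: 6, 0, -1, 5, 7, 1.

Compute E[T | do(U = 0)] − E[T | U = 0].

-9

The intervention sets U=0 in all 6 units regardless of V. Recomputing T per unit gives -14, 4, 7, -11, -17, 1; average -5.
Conditioning on U=0 selects the 3 unit(s) with V ∈ {0, -1, 1}. Their T values: 4, 7, 1. Mean = 4.
Difference = -5 − 4 = -9.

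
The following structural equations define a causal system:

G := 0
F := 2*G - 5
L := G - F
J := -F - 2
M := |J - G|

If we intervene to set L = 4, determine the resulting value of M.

3

do(L=4) replaces the equation L := G - F with the constant L = 4.
M is not downstream of the intervention, so its value is determined by the original equations.
F = 2*G - 5  [with G=0]  = -5
J = -F - 2  [with F=-5]  = 3
M = |J - G|  [with J=3, G=0]  = 3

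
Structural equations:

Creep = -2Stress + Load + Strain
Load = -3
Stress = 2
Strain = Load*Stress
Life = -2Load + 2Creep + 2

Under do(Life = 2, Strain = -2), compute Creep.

-9

Under do(Life = 2, Strain = -2), each intervened variable's structural equation is replaced by its fixed value.
Creep = -2Stress + Load + Strain  [with Stress=2, Load=-3, Strain=-2]  = -9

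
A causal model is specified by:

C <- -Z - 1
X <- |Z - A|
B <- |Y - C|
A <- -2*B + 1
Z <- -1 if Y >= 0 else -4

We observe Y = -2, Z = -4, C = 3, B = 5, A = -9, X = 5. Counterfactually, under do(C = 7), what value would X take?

13

The intervention breaks the incoming arrows to C: C <- -Z - 1 no longer applies, and C = 7.
Z = -1 if Y >= 0 else -4  [with Y=-2]  = -4
B = |Y - C|  [with Y=-2, C=7]  = 9
A = -2*B + 1  [with B=9]  = -17
X = |Z - A|  [with Z=-4, A=-17]  = 13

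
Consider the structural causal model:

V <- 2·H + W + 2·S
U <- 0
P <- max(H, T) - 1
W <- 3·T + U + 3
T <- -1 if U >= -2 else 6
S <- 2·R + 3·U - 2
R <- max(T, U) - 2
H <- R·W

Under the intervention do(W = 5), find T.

-1

The intervention breaks the incoming arrows to W: W <- 3·T + U + 3 no longer applies, and W = 5.
Since T is not a descendant of the intervened variable, it is unaffected.
T = -1 if U >= -2 else 6  [with U=0]  = -1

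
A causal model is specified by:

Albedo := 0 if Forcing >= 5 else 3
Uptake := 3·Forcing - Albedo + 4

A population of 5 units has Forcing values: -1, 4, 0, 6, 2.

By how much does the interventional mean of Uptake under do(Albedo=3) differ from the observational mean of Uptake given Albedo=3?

The intervention sets Albedo=3 in all 5 units regardless of Forcing. Recomputing Uptake per unit gives -2, 13, 1, 19, 7; average 7.6.
Conditioning on Albedo=3 selects the 4 unit(s) with Forcing ∈ {-1, 4, 0, 2}. Their Uptake values: -2, 13, 1, 7. Mean = 4.75.
Difference = 7.6 − 4.75 = 2.85.

2.85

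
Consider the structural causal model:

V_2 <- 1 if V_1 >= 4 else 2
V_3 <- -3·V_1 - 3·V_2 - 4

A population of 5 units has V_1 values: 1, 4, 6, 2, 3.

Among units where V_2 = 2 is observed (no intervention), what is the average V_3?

-16

E[V_3|V_2=2] averages over only the 3 units with V_2=2 (V_1 = 1, 2, 3): V_3 = -13, -16, -19, mean -16.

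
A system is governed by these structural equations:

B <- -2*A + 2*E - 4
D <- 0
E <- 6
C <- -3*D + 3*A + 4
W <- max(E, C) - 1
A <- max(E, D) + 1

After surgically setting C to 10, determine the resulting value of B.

-6

Intervening sets C = 10 and removes its equation (C <- -3*D + 3*A + 4).
No directed path runs from C to B, so B keeps its natural value.
A = max(E, D) + 1  [with E=6, D=0]  = 7
B = -2*A + 2*E - 4  [with A=7, E=6]  = -6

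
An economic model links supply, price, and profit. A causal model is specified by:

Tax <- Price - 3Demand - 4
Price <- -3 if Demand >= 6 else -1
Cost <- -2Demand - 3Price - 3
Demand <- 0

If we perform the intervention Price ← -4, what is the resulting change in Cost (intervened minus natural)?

9

The intervention breaks the incoming arrows to Price: Price <- -3 if Demand >= 6 else -1 no longer applies, and Price = -4.
Cost = -2Demand - 3Price - 3  [with Demand=0, Price=-4]  = 9
Without intervention: Price = -3 if Demand >= 6 else -1  [with Demand=0]  = -1; Cost = -2Demand - 3Price - 3  [with Demand=0, Price=-1]  = 0.
Change = 9 − 0 = 9.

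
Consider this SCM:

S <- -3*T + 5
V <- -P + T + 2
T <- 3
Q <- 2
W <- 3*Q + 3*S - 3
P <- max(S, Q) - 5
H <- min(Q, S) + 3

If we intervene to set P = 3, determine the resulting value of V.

2

Intervening sets P = 3 and removes its equation (P <- max(S, Q) - 5).
V = -P + T + 2  [with P=3, T=3]  = 2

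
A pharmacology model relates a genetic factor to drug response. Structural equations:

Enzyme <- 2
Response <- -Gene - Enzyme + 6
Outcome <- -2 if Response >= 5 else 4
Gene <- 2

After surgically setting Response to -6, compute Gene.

Under do(Response=-6), the mechanism Response <- -Gene - Enzyme + 6 is discarded; Response is fixed at -6.
Gene is not downstream of the intervention, so its value is determined by the original equations.

2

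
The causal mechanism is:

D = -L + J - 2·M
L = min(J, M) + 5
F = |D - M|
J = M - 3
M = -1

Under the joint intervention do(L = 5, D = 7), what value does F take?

8

Setting L = 5, D = 7 by intervention discards those variables' equations.
F = |D - M|  [with D=7, M=-1]  = 8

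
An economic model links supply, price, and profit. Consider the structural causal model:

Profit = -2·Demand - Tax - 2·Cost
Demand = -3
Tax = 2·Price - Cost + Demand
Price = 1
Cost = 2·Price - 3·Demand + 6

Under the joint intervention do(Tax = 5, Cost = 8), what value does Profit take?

-15

The joint intervention fixes Tax = 5, Cost = 8, removing each variable's own equation.
Profit = -2·Demand - Tax - 2·Cost  [with Demand=-3, Tax=5, Cost=8]  = -15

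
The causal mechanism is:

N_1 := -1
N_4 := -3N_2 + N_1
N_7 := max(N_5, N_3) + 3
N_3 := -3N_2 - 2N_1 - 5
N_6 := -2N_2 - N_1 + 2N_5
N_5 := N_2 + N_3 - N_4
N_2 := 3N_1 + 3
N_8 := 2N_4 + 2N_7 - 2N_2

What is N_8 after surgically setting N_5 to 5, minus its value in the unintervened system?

do(N_5=5) replaces the equation N_5 := N_2 + N_3 - N_4 with the constant N_5 = 5.
N_2 = 3N_1 + 3  [with N_1=-1]  = 0
N_3 = -3N_2 - 2N_1 - 5  [with N_2=0, N_1=-1]  = -3
N_4 = -3N_2 + N_1  [with N_2=0, N_1=-1]  = -1
N_7 = max(N_5, N_3) + 3  [with N_5=5, N_3=-3]  = 8
N_8 = 2N_4 + 2N_7 - 2N_2  [with N_4=-1, N_7=8, N_2=0]  = 14
Without intervention: N_2 = 3N_1 + 3  [with N_1=-1]  = 0; N_3 = -3N_2 - 2N_1 - 5  [with N_2=0, N_1=-1]  = -3; N_4 = -3N_2 + N_1  [with N_2=0, N_1=-1]  = -1; N_5 = N_2 + N_3 - N_4  [with N_2=0, N_3=-3, N_4=-1]  = -2; N_7 = max(N_5, N_3) + 3  [with N_5=-2, N_3=-3]  = 1; N_8 = 2N_4 + 2N_7 - 2N_2  [with N_4=-1, N_7=1, N_2=0]  = 0.
Change = 14 − 0 = 14.

14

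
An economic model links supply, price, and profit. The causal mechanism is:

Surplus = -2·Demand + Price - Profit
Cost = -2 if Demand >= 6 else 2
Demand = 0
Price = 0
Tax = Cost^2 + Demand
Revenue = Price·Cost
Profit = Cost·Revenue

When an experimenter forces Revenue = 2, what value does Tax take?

Intervening sets Revenue = 2 and removes its equation (Revenue = Price·Cost).
No directed path runs from Revenue to Tax, so Tax keeps its natural value.
Cost = -2 if Demand >= 6 else 2  [with Demand=0]  = 2
Tax = Cost^2 + Demand  [with Cost=2, Demand=0]  = 4

4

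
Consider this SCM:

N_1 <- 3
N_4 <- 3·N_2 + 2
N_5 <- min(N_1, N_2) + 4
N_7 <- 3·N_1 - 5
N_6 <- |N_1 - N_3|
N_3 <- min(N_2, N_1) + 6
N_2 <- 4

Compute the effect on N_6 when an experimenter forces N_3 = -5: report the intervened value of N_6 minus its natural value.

The intervention breaks the incoming arrows to N_3: N_3 <- min(N_2, N_1) + 6 no longer applies, and N_3 = -5.
N_6 = |N_1 - N_3|  [with N_1=3, N_3=-5]  = 8
Without intervention: N_3 = min(N_2, N_1) + 6  [with N_2=4, N_1=3]  = 9; N_6 = |N_1 - N_3|  [with N_1=3, N_3=9]  = 6.
Change = 8 − 6 = 2.

2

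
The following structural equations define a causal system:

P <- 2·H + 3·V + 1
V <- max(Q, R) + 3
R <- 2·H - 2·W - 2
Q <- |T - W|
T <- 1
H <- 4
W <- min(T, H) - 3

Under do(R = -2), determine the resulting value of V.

6

Under do(R=-2), the mechanism R <- 2·H - 2·W - 2 is discarded; R is fixed at -2.
W = min(T, H) - 3  [with T=1, H=4]  = -2
Q = |T - W|  [with T=1, W=-2]  = 3
V = max(Q, R) + 3  [with Q=3, R=-2]  = 6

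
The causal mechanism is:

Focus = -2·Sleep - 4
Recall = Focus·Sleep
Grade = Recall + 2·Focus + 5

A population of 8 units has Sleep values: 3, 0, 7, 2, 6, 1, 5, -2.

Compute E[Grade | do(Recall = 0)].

-14

Under do(Recall=0), Recall's equation is replaced by Recall=0 for every unit. Per-unit Grade: -15, -3, -31, -11, -27, -7, -23, 5. Mean = -14.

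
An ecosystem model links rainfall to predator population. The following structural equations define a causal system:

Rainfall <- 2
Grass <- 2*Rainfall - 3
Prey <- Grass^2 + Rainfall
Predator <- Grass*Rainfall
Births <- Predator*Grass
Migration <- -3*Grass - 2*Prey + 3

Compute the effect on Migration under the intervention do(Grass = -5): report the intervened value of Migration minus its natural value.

-30

Under do(Grass=-5), the mechanism Grass <- 2*Rainfall - 3 is discarded; Grass is fixed at -5.
Prey = Grass^2 + Rainfall  [with Grass=-5, Rainfall=2]  = 27
Migration = -3*Grass - 2*Prey + 3  [with Grass=-5, Prey=27]  = -36
Without intervention: Grass = 2*Rainfall - 3  [with Rainfall=2]  = 1; Prey = Grass^2 + Rainfall  [with Grass=1, Rainfall=2]  = 3; Migration = -3*Grass - 2*Prey + 3  [with Grass=1, Prey=3]  = -6.
Change = -36 − (-6) = -30.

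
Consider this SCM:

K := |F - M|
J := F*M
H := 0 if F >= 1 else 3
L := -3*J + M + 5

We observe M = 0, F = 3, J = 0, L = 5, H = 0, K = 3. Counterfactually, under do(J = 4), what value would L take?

The intervention breaks the incoming arrows to J: J := F*M no longer applies, and J = 4.
L = -3*J + M + 5  [with J=4, M=0]  = -7

-7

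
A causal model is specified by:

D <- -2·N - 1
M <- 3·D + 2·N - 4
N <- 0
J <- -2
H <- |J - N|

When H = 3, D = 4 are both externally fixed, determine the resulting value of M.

Under do(H = 3, D = 4), each intervened variable's structural equation is replaced by its fixed value.
M = 3·D + 2·N - 4  [with D=4, N=0]  = 8

8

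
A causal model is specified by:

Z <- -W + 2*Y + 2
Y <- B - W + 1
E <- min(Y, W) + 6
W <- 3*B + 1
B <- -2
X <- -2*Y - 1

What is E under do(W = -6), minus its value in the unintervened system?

Under do(W=-6), the mechanism W <- 3*B + 1 is discarded; W is fixed at -6.
Y = B - W + 1  [with B=-2, W=-6]  = 5
E = min(Y, W) + 6  [with Y=5, W=-6]  = 0
Without intervention: W = 3*B + 1  [with B=-2]  = -5; Y = B - W + 1  [with B=-2, W=-5]  = 4; E = min(Y, W) + 6  [with Y=4, W=-5]  = 1.
Change = 0 − 1 = -1.

-1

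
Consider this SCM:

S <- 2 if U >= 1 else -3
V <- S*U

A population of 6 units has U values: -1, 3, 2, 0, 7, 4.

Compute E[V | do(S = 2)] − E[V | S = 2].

-3

The intervention sets S=2 in all 6 units regardless of U. Recomputing V per unit gives -2, 6, 4, 0, 14, 8; average 5.
Conditioning on S=2 selects the 4 unit(s) with U ∈ {3, 2, 7, 4}. Their V values: 6, 4, 14, 8. Mean = 8.
Difference = 5 − 8 = -3.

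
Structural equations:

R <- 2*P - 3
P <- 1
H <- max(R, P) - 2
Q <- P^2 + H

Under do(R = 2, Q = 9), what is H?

The joint intervention fixes R = 2, Q = 9, removing each variable's own equation.
H = max(R, P) - 2  [with R=2, P=1]  = 0

0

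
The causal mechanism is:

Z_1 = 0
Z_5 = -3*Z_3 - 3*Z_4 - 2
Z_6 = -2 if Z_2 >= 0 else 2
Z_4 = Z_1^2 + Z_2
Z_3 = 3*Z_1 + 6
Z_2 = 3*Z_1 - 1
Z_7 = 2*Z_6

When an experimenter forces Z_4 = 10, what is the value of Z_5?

Intervening sets Z_4 = 10 and removes its equation (Z_4 = Z_1^2 + Z_2).
Z_3 = 3*Z_1 + 6  [with Z_1=0]  = 6
Z_5 = -3*Z_3 - 3*Z_4 - 2  [with Z_3=6, Z_4=10]  = -50

-50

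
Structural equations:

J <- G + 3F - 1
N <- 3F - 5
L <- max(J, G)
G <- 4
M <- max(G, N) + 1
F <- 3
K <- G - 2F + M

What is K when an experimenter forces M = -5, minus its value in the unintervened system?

Under do(M=-5), the mechanism M <- max(G, N) + 1 is discarded; M is fixed at -5.
K = G - 2F + M  [with G=4, F=3, M=-5]  = -7
Without intervention: N = 3F - 5  [with F=3]  = 4; M = max(G, N) + 1  [with G=4, N=4]  = 5; K = G - 2F + M  [with G=4, F=3, M=5]  = 3.
Change = -7 − 3 = -10.

-10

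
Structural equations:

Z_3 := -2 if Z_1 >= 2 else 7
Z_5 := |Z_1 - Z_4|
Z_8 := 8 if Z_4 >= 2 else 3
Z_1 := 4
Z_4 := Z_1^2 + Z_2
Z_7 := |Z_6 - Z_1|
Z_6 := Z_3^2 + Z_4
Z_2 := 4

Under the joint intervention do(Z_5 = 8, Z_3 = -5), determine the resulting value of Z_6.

45

The joint intervention fixes Z_5 = 8, Z_3 = -5, removing each variable's own equation.
Z_4 = Z_1^2 + Z_2  [with Z_1=4, Z_2=4]  = 20
Z_6 = Z_3^2 + Z_4  [with Z_3=-5, Z_4=20]  = 45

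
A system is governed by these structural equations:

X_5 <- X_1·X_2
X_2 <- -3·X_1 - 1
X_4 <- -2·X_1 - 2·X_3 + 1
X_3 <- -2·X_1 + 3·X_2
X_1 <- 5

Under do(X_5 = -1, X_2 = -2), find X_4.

23

Setting X_5 = -1, X_2 = -2 by intervention discards those variables' equations.
X_3 = -2·X_1 + 3·X_2  [with X_1=5, X_2=-2]  = -16
X_4 = -2·X_1 - 2·X_3 + 1  [with X_1=5, X_3=-16]  = 23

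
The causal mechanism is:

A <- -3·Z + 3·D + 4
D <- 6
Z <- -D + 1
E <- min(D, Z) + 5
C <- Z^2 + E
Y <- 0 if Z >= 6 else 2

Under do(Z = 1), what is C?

7

Under do(Z=1), the mechanism Z <- -D + 1 is discarded; Z is fixed at 1.
E = min(D, Z) + 5  [with D=6, Z=1]  = 6
C = Z^2 + E  [with Z=1, E=6]  = 7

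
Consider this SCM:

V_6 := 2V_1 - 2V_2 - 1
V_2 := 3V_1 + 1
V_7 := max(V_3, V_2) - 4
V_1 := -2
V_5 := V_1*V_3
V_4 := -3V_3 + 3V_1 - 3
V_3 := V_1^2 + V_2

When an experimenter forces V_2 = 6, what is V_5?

do(V_2=6) replaces the equation V_2 := 3V_1 + 1 with the constant V_2 = 6.
V_3 = V_1^2 + V_2  [with V_1=-2, V_2=6]  = 10
V_5 = V_1*V_3  [with V_1=-2, V_3=10]  = -20

-20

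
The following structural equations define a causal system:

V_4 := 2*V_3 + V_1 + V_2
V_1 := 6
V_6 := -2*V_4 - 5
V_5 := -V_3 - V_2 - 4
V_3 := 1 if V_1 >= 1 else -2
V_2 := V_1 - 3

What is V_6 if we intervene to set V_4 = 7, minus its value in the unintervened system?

8

Under do(V_4=7), the mechanism V_4 := 2*V_3 + V_1 + V_2 is discarded; V_4 is fixed at 7.
V_6 = -2*V_4 - 5  [with V_4=7]  = -19
Without intervention: V_2 = V_1 - 3  [with V_1=6]  = 3; V_3 = 1 if V_1 >= 1 else -2  [with V_1=6]  = 1; V_4 = 2*V_3 + V_1 + V_2  [with V_3=1, V_1=6, V_2=3]  = 11; V_6 = -2*V_4 - 5  [with V_4=11]  = -27.
Change = -19 − (-27) = 8.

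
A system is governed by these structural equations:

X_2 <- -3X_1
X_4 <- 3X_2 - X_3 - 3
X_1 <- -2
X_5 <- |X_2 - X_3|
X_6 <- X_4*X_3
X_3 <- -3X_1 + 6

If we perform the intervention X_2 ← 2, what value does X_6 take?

-108

Under do(X_2=2), the mechanism X_2 <- -3X_1 is discarded; X_2 is fixed at 2.
X_3 = -3X_1 + 6  [with X_1=-2]  = 12
X_4 = 3X_2 - X_3 - 3  [with X_2=2, X_3=12]  = -9
X_6 = X_4*X_3  [with X_4=-9, X_3=12]  = -108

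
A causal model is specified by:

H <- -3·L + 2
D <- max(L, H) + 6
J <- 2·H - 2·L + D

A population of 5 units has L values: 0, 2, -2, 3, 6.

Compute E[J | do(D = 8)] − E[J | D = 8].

-6.4

The intervention sets D=8 in all 5 units regardless of L. Recomputing J per unit gives 12, -4, 28, -12, -36; average -2.4.
Conditioning on D=8 selects the 2 unit(s) with L ∈ {0, 2}. Their J values: 12, -4. Mean = 4.
Difference = -2.4 − 4 = -6.4.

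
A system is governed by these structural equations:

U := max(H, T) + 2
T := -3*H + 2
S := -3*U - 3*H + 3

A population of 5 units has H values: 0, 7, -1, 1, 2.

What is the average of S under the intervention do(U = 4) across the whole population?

The intervention sets U=4 in all 5 units regardless of H. Recomputing S per unit gives -9, -30, -6, -12, -15; average -14.4.

-14.4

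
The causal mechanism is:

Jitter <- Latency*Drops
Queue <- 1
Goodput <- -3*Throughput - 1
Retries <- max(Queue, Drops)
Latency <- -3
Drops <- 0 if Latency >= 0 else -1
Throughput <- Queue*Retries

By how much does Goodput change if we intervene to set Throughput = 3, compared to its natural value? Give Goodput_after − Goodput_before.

Intervening sets Throughput = 3 and removes its equation (Throughput <- Queue*Retries).
Goodput = -3*Throughput - 1  [with Throughput=3]  = -10
Without intervention: Drops = 0 if Latency >= 0 else -1  [with Latency=-3]  = -1; Retries = max(Queue, Drops)  [with Queue=1, Drops=-1]  = 1; Throughput = Queue*Retries  [with Queue=1, Retries=1]  = 1; Goodput = -3*Throughput - 1  [with Throughput=1]  = -4.
Change = -10 − (-4) = -6.

-6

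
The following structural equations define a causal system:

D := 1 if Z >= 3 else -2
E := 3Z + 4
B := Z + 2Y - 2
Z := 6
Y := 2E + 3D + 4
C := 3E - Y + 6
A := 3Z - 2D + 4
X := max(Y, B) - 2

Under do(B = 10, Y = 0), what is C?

72

Setting B = 10, Y = 0 by intervention discards those variables' equations.
E = 3Z + 4  [with Z=6]  = 22
C = 3E - Y + 6  [with E=22, Y=0]  = 72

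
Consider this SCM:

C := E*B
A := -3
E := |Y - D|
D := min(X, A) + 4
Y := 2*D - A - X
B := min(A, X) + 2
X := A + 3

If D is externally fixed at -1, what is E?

2

The intervention breaks the incoming arrows to D: D := min(X, A) + 4 no longer applies, and D = -1.
X = A + 3  [with A=-3]  = 0
Y = 2*D - A - X  [with D=-1, A=-3, X=0]  = 1
E = |Y - D|  [with Y=1, D=-1]  = 2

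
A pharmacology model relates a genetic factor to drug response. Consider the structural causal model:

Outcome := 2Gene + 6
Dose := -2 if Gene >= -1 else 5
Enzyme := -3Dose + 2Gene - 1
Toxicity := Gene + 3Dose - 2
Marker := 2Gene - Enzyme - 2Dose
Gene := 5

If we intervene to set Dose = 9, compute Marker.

Under do(Dose=9), the mechanism Dose := -2 if Gene >= -1 else 5 is discarded; Dose is fixed at 9.
Enzyme = -3Dose + 2Gene - 1  [with Dose=9, Gene=5]  = -18
Marker = 2Gene - Enzyme - 2Dose  [with Gene=5, Enzyme=-18, Dose=9]  = 10

10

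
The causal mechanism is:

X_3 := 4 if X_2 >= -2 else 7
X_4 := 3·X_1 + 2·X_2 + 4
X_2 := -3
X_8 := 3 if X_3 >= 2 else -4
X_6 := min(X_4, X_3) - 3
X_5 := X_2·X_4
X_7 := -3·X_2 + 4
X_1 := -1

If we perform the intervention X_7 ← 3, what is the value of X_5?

15

The intervention breaks the incoming arrows to X_7: X_7 := -3·X_2 + 4 no longer applies, and X_7 = 3.
X_5 is not downstream of the intervention, so its value is determined by the original equations.
X_4 = 3·X_1 + 2·X_2 + 4  [with X_1=-1, X_2=-3]  = -5
X_5 = X_2·X_4  [with X_2=-3, X_4=-5]  = 15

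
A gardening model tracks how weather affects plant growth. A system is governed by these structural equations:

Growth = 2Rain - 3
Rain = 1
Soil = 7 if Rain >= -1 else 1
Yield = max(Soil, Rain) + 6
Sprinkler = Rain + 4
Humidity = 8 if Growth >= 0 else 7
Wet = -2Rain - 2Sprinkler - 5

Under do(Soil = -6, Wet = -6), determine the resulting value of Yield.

Under do(Soil = -6, Wet = -6), each intervened variable's structural equation is replaced by its fixed value.
Yield = max(Soil, Rain) + 6  [with Soil=-6, Rain=1]  = 7

7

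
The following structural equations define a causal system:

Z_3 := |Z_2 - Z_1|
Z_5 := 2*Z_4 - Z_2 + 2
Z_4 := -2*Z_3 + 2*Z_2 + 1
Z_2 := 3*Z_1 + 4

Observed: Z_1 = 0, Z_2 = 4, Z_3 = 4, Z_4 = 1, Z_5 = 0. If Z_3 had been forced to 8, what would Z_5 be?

do(Z_3=8) replaces the equation Z_3 := |Z_2 - Z_1| with the constant Z_3 = 8.
Z_2 = 3*Z_1 + 4  [with Z_1=0]  = 4
Z_4 = -2*Z_3 + 2*Z_2 + 1  [with Z_3=8, Z_2=4]  = -7
Z_5 = 2*Z_4 - Z_2 + 2  [with Z_4=-7, Z_2=4]  = -16

-16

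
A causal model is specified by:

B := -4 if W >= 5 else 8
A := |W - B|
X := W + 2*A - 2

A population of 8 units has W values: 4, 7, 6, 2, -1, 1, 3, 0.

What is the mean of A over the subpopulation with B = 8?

6.5

Observing B=8 restricts to units where B's equation naturally yields 8: W ∈ {4, 2, -1, 1, 3, 0}. In that subpopulation A = 4, 6, 9, 7, 5, 8, mean 6.5.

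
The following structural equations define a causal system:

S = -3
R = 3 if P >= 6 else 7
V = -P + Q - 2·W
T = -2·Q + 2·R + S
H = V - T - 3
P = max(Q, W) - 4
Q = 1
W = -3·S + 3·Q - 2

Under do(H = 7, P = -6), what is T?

Under do(H = 7, P = -6), each intervened variable's structural equation is replaced by its fixed value.
R = 3 if P >= 6 else 7  [with P=-6]  = 7
T = -2·Q + 2·R + S  [with Q=1, R=7, S=-3]  = 9

9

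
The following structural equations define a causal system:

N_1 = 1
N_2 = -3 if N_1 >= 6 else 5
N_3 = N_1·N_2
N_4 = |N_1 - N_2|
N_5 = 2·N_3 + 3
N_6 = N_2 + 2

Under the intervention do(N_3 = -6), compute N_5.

do(N_3=-6) replaces the equation N_3 = N_1·N_2 with the constant N_3 = -6.
N_5 = 2·N_3 + 3  [with N_3=-6]  = -9

-9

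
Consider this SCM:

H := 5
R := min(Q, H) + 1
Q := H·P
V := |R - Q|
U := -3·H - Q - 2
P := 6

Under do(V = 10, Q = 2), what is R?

Under do(V = 10, Q = 2), each intervened variable's structural equation is replaced by its fixed value.
R = min(Q, H) + 1  [with Q=2, H=5]  = 3

3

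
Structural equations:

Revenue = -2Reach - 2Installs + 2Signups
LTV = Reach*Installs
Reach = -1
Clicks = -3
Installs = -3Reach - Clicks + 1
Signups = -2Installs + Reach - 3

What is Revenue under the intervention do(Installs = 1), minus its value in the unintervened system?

do(Installs=1) replaces the equation Installs = -3Reach - Clicks + 1 with the constant Installs = 1.
Signups = -2Installs + Reach - 3  [with Installs=1, Reach=-1]  = -6
Revenue = -2Reach - 2Installs + 2Signups  [with Reach=-1, Installs=1, Signups=-6]  = -12
Without intervention: Installs = -3Reach - Clicks + 1  [with Reach=-1, Clicks=-3]  = 7; Signups = -2Installs + Reach - 3  [with Installs=7, Reach=-1]  = -18; Revenue = -2Reach - 2Installs + 2Signups  [with Reach=-1, Installs=7, Signups=-18]  = -48.
Change = -12 − (-48) = 36.

36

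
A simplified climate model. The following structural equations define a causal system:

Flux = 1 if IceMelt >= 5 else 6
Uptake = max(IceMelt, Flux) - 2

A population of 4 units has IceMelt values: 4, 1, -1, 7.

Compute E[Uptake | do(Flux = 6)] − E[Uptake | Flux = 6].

0.25

do(Flux=6) breaks Flux's dependence on IceMelt. With Flux=6 fixed, Uptake across the units is 4, 4, 4, 5, mean 4.25.
Conditioning on Flux=6 selects the 3 unit(s) with IceMelt ∈ {4, 1, -1}. Their Uptake values: 4, 4, 4. Mean = 4.
Difference = 4.25 − 4 = 0.25.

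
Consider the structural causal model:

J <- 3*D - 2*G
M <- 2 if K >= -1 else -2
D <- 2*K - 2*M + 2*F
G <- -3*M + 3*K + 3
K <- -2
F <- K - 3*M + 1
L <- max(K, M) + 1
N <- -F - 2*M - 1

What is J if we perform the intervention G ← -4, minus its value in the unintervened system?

Intervening sets G = -4 and removes its equation (G <- -3*M + 3*K + 3).
M = 2 if K >= -1 else -2  [with K=-2]  = -2
F = K - 3*M + 1  [with K=-2, M=-2]  = 5
D = 2*K - 2*M + 2*F  [with K=-2, M=-2, F=5]  = 10
J = 3*D - 2*G  [with D=10, G=-4]  = 38
Without intervention: M = 2 if K >= -1 else -2  [with K=-2]  = -2; F = K - 3*M + 1  [with K=-2, M=-2]  = 5; D = 2*K - 2*M + 2*F  [with K=-2, M=-2, F=5]  = 10; G = -3*M + 3*K + 3  [with M=-2, K=-2]  = 3; J = 3*D - 2*G  [with D=10, G=3]  = 24.
Change = 38 − 24 = 14.

14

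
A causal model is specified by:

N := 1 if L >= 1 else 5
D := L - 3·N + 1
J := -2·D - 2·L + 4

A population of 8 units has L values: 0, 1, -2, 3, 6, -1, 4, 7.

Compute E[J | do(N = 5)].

23

Under do(N=5), N's equation is replaced by N=5 for every unit. Per-unit J: 32, 28, 40, 20, 8, 36, 16, 4. Mean = 23.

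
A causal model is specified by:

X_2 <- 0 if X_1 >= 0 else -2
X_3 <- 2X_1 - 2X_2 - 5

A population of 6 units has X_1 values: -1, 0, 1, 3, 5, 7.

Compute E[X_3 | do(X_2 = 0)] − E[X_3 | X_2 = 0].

-1.4

do(X_2=0) breaks X_2's dependence on X_1. With X_2=0 fixed, X_3 across the units is -7, -5, -3, 1, 5, 9, mean 0.
Observing X_2=0 restricts to units where X_2's equation naturally yields 0: X_1 ∈ {0, 1, 3, 5, 7}. In that subpopulation X_3 = -5, -3, 1, 5, 9, mean 1.4.
Difference = 0 − 1.4 = -1.4.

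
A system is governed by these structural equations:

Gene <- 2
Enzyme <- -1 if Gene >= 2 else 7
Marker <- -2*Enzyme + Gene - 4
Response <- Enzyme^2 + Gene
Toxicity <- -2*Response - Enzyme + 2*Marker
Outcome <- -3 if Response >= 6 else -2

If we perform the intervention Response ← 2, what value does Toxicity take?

Intervening sets Response = 2 and removes its equation (Response <- Enzyme^2 + Gene).
Enzyme = -1 if Gene >= 2 else 7  [with Gene=2]  = -1
Marker = -2*Enzyme + Gene - 4  [with Enzyme=-1, Gene=2]  = 0
Toxicity = -2*Response - Enzyme + 2*Marker  [with Response=2, Enzyme=-1, Marker=0]  = -3

-3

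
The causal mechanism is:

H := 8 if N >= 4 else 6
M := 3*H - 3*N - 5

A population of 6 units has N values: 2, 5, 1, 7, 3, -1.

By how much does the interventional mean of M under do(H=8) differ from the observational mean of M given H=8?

Every unit gets H=8 under the intervention. M values become 13, 4, 16, -2, 10, 22; E[M|do(H=8)] = 10.5.
Conditioning on H=8 selects the 2 unit(s) with N ∈ {5, 7}. Their M values: 4, -2. Mean = 1.
Difference = 10.5 − 1 = 9.5.

9.5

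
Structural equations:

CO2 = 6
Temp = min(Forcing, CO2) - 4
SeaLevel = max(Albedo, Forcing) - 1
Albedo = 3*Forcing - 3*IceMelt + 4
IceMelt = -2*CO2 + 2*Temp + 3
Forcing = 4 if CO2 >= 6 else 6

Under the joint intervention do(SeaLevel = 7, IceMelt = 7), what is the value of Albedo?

Setting SeaLevel = 7, IceMelt = 7 by intervention discards those variables' equations.
Forcing = 4 if CO2 >= 6 else 6  [with CO2=6]  = 4
Albedo = 3*Forcing - 3*IceMelt + 4  [with Forcing=4, IceMelt=7]  = -5

-5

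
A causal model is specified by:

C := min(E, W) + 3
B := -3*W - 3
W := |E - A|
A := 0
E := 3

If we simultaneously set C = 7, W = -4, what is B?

Under do(C = 7, W = -4), each intervened variable's structural equation is replaced by its fixed value.
B = -3*W - 3  [with W=-4]  = 9

9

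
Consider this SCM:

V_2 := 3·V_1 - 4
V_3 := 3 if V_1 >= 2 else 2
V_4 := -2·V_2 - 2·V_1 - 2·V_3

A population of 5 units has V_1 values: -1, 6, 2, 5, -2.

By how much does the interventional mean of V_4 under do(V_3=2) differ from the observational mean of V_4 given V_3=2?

-28

do(V_3=2) breaks V_3's dependence on V_1. With V_3=2 fixed, V_4 across the units is 12, -44, -12, -36, 20, mean -12.
E[V_4|V_3=2] averages over only the 2 units with V_3=2 (V_1 = -1, -2): V_4 = 12, 20, mean 16.
Difference = -12 − 16 = -28.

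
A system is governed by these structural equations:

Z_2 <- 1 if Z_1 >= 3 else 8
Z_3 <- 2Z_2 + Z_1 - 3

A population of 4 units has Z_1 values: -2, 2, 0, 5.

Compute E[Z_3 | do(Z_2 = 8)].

Under do(Z_2=8), Z_2's equation is replaced by Z_2=8 for every unit. Per-unit Z_3: 11, 15, 13, 18. Mean = 14.25.

14.25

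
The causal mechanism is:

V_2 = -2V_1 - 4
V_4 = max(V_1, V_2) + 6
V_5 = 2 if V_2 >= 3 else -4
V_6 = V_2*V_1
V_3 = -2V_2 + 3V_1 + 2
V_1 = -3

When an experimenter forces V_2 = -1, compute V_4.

Under do(V_2=-1), the mechanism V_2 = -2V_1 - 4 is discarded; V_2 is fixed at -1.
V_4 = max(V_1, V_2) + 6  [with V_1=-3, V_2=-1]  = 5

5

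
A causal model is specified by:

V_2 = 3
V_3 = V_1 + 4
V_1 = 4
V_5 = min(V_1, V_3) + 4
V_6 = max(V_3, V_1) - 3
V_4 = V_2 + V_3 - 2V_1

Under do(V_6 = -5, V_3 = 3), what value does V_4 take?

Under do(V_6 = -5, V_3 = 3), each intervened variable's structural equation is replaced by its fixed value.
V_4 = V_2 + V_3 - 2V_1  [with V_2=3, V_3=3, V_1=4]  = -2

-2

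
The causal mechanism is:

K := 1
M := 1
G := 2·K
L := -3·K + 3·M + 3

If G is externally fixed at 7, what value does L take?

3

Under do(G=7), the mechanism G := 2·K is discarded; G is fixed at 7.
Since L is not a descendant of the intervened variable, it is unaffected.
L = -3·K + 3·M + 3  [with K=1, M=1]  = 3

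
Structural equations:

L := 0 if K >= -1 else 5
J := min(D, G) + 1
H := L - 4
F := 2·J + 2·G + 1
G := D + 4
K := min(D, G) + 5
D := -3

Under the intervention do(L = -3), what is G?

do(L=-3) replaces the equation L := 0 if K >= -1 else 5 with the constant L = -3.
G is not downstream of the intervention, so its value is determined by the original equations.
G = D + 4  [with D=-3]  = 1

1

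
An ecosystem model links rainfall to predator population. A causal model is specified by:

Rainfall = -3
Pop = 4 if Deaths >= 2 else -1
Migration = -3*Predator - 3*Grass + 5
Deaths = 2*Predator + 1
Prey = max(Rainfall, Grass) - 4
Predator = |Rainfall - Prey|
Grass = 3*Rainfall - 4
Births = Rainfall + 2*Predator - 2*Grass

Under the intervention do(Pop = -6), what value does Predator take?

4

The intervention breaks the incoming arrows to Pop: Pop = 4 if Deaths >= 2 else -1 no longer applies, and Pop = -6.
Since Predator is not a descendant of the intervened variable, it is unaffected.
Grass = 3*Rainfall - 4  [with Rainfall=-3]  = -13
Prey = max(Rainfall, Grass) - 4  [with Rainfall=-3, Grass=-13]  = -7
Predator = |Rainfall - Prey|  [with Rainfall=-3, Prey=-7]  = 4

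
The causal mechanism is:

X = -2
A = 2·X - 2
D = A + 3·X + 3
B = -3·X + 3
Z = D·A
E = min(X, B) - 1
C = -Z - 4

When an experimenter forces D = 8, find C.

The intervention breaks the incoming arrows to D: D = A + 3·X + 3 no longer applies, and D = 8.
A = 2·X - 2  [with X=-2]  = -6
Z = D·A  [with D=8, A=-6]  = -48
C = -Z - 4  [with Z=-48]  = 44

44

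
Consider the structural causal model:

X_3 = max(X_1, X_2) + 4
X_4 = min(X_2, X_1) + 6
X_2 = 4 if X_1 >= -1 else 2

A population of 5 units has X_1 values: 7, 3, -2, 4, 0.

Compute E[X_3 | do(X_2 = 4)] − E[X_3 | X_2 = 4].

Every unit gets X_2=4 under the intervention. X_3 values become 11, 8, 8, 8, 8; E[X_3|do(X_2=4)] = 8.6.
Observing X_2=4 restricts to units where X_2's equation naturally yields 4: X_1 ∈ {7, 3, 4, 0}. In that subpopulation X_3 = 11, 8, 8, 8, mean 8.75.
Difference = 8.6 − 8.75 = -0.15.

-0.15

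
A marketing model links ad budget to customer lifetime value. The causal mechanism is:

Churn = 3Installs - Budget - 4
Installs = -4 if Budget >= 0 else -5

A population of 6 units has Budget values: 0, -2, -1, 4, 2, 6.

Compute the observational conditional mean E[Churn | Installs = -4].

-19

Observing Installs=-4 restricts to units where Installs's equation naturally yields -4: Budget ∈ {0, 4, 2, 6}. In that subpopulation Churn = -16, -20, -18, -22, mean -19.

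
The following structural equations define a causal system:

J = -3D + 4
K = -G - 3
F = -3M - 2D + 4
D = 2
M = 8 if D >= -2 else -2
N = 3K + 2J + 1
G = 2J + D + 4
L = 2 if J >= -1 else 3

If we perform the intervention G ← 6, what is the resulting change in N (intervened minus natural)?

do(G=6) replaces the equation G = 2J + D + 4 with the constant G = 6.
J = -3D + 4  [with D=2]  = -2
K = -G - 3  [with G=6]  = -9
N = 3K + 2J + 1  [with K=-9, J=-2]  = -30
Without intervention: J = -3D + 4  [with D=2]  = -2; G = 2J + D + 4  [with J=-2, D=2]  = 2; K = -G - 3  [with G=2]  = -5; N = 3K + 2J + 1  [with K=-5, J=-2]  = -18.
Change = -30 − (-18) = -12.

-12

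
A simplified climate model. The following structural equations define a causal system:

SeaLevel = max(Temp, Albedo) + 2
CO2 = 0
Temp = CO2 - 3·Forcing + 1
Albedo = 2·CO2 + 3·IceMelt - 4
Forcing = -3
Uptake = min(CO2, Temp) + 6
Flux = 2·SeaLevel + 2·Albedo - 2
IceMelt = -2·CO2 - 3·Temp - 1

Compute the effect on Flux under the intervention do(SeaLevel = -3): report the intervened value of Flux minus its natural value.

-30

Intervening sets SeaLevel = -3 and removes its equation (SeaLevel = max(Temp, Albedo) + 2).
Temp = CO2 - 3·Forcing + 1  [with CO2=0, Forcing=-3]  = 10
IceMelt = -2·CO2 - 3·Temp - 1  [with CO2=0, Temp=10]  = -31
Albedo = 2·CO2 + 3·IceMelt - 4  [with CO2=0, IceMelt=-31]  = -97
Flux = 2·SeaLevel + 2·Albedo - 2  [with SeaLevel=-3, Albedo=-97]  = -202
Without intervention: Temp = CO2 - 3·Forcing + 1  [with CO2=0, Forcing=-3]  = 10; IceMelt = -2·CO2 - 3·Temp - 1  [with CO2=0, Temp=10]  = -31; Albedo = 2·CO2 + 3·IceMelt - 4  [with CO2=0, IceMelt=-31]  = -97; SeaLevel = max(Temp, Albedo) + 2  [with Temp=10, Albedo=-97]  = 12; Flux = 2·SeaLevel + 2·Albedo - 2  [with SeaLevel=12, Albedo=-97]  = -172.
Change = -202 − (-172) = -30.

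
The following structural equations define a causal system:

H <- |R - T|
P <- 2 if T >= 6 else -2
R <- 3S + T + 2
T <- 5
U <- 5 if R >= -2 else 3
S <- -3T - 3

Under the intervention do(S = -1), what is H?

Under do(S=-1), the mechanism S <- -3T - 3 is discarded; S is fixed at -1.
R = 3S + T + 2  [with S=-1, T=5]  = 4
H = |R - T|  [with R=4, T=5]  = 1

1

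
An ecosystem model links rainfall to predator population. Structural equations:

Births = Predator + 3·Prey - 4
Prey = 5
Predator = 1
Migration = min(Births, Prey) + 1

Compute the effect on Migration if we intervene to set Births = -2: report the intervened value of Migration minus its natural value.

The intervention breaks the incoming arrows to Births: Births = Predator + 3·Prey - 4 no longer applies, and Births = -2.
Migration = min(Births, Prey) + 1  [with Births=-2, Prey=5]  = -1
Without intervention: Births = Predator + 3·Prey - 4  [with Predator=1, Prey=5]  = 12; Migration = min(Births, Prey) + 1  [with Births=12, Prey=5]  = 6.
Change = -1 − 6 = -7.

-7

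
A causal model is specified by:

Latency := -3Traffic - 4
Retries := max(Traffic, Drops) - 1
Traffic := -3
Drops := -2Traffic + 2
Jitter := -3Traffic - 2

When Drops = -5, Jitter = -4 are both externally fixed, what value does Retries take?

-4

The joint intervention fixes Drops = -5, Jitter = -4, removing each variable's own equation.
Retries = max(Traffic, Drops) - 1  [with Traffic=-3, Drops=-5]  = -4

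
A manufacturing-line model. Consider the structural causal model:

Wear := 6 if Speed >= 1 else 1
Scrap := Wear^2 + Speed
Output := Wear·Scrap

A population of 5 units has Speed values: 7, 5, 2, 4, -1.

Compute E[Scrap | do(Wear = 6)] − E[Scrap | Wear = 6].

-1.1

Under do(Wear=6), Wear's equation is replaced by Wear=6 for every unit. Per-unit Scrap: 43, 41, 38, 40, 35. Mean = 39.4.
Conditioning on Wear=6 selects the 4 unit(s) with Speed ∈ {7, 5, 2, 4}. Their Scrap values: 43, 41, 38, 40. Mean = 40.5.
Difference = 39.4 − 40.5 = -1.1.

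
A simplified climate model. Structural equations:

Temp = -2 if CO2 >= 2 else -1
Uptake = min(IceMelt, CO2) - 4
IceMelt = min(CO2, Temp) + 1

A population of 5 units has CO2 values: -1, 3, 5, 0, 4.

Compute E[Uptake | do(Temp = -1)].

-4.2

Every unit gets Temp=-1 under the intervention. Uptake values become -5, -4, -4, -4, -4; E[Uptake|do(Temp=-1)] = -4.2.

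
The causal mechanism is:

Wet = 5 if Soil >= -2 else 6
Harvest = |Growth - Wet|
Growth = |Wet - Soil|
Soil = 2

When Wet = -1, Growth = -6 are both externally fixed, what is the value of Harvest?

5

Setting Wet = -1, Growth = -6 by intervention discards those variables' equations.
Harvest = |Growth - Wet|  [with Growth=-6, Wet=-1]  = 5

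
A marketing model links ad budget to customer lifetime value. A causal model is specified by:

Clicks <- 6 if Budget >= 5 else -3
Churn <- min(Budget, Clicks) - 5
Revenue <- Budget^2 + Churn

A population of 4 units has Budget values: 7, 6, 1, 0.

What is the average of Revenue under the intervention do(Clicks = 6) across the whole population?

19.75

Every unit gets Clicks=6 under the intervention. Revenue values become 50, 37, -3, -5; E[Revenue|do(Clicks=6)] = 19.75.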